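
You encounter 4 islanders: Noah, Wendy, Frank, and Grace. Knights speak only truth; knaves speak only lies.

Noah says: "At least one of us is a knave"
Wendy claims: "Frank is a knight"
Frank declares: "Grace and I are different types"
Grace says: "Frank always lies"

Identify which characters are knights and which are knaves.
Noah is a knight.
Wendy is a knight.
Frank is a knight.
Grace is a knave.

Verification:
- Noah (knight) says "At least one of us is a knave" - this is TRUE because Grace is a knave.
- Wendy (knight) says "Frank is a knight" - this is TRUE because Frank is a knight.
- Frank (knight) says "Grace and I are different types" - this is TRUE because Frank is a knight and Grace is a knave.
- Grace (knave) says "Frank always lies" - this is FALSE (a lie) because Frank is a knight.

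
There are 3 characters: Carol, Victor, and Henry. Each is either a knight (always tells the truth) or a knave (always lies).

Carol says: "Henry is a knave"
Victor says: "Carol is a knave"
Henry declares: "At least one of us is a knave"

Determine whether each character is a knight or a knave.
Carol is a knave.
Victor is a knight.
Henry is a knight.

Verification:
- Carol (knave) says "Henry is a knave" - this is FALSE (a lie) because Henry is a knight.
- Victor (knight) says "Carol is a knave" - this is TRUE because Carol is a knave.
- Henry (knight) says "At least one of us is a knave" - this is TRUE because Carol is a knave.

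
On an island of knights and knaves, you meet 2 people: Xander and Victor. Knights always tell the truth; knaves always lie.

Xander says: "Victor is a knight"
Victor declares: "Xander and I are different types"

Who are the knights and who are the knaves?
Xander is a knave.
Victor is a knave.

Verification:
- Xander (knave) says "Victor is a knight" - this is FALSE (a lie) because Victor is a knave.
- Victor (knave) says "Xander and I are different types" - this is FALSE (a lie) because Victor is a knave and Xander is a knave.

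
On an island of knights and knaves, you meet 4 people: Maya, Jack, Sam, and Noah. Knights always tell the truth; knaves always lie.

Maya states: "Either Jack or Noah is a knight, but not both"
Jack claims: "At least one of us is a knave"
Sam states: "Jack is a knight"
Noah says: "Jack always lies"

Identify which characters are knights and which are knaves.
Maya is a knight.
Jack is a knight.
Sam is a knight.
Noah is a knave.

Verification:
- Maya (knight) says "Either Jack or Noah is a knight, but not both" - this is TRUE because Jack is a knight and Noah is a knave.
- Jack (knight) says "At least one of us is a knave" - this is TRUE because Noah is a knave.
- Sam (knight) says "Jack is a knight" - this is TRUE because Jack is a knight.
- Noah (knave) says "Jack always lies" - this is FALSE (a lie) because Jack is a knight.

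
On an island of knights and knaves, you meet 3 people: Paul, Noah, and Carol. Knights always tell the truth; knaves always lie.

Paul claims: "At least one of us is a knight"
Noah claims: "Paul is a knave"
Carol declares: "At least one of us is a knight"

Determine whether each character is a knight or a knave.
Paul is a knight.
Noah is a knave.
Carol is a knight.

Verification:
- Paul (knight) says "At least one of us is a knight" - this is TRUE because Paul and Carol are knights.
- Noah (knave) says "Paul is a knave" - this is FALSE (a lie) because Paul is a knight.
- Carol (knight) says "At least one of us is a knight" - this is TRUE because Paul and Carol are knights.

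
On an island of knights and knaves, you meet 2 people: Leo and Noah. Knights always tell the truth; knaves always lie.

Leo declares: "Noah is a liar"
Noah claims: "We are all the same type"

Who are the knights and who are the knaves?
Leo is a knight.
Noah is a knave.

Verification:
- Leo (knight) says "Noah is a liar" - this is TRUE because Noah is a knave.
- Noah (knave) says "We are all the same type" - this is FALSE (a lie) because Leo is a knight and Noah is a knave.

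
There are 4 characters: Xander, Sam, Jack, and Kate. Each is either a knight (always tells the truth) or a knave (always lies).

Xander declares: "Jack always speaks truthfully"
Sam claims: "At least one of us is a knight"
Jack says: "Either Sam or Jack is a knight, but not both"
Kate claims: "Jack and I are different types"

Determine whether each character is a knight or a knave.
Xander is a knave.
Sam is a knave.
Jack is a knave.
Kate is a knave.

Verification:
- Xander (knave) says "Jack always speaks truthfully" - this is FALSE (a lie) because Jack is a knave.
- Sam (knave) says "At least one of us is a knight" - this is FALSE (a lie) because no one is a knight.
- Jack (knave) says "Either Sam or Jack is a knight, but not both" - this is FALSE (a lie) because Sam is a knave and Jack is a knave.
- Kate (knave) says "Jack and I are different types" - this is FALSE (a lie) because Kate is a knave and Jack is a knave.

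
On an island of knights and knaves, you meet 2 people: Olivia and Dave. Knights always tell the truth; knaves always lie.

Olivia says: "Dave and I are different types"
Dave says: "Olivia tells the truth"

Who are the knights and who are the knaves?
Olivia is a knave.
Dave is a knave.

Verification:
- Olivia (knave) says "Dave and I are different types" - this is FALSE (a lie) because Olivia is a knave and Dave is a knave.
- Dave (knave) says "Olivia tells the truth" - this is FALSE (a lie) because Olivia is a knave.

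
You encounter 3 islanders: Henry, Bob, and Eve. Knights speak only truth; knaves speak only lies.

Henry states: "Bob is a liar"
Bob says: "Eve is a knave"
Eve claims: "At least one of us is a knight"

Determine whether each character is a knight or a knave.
Henry is a knight.
Bob is a knave.
Eve is a knight.

Verification:
- Henry (knight) says "Bob is a liar" - this is TRUE because Bob is a knave.
- Bob (knave) says "Eve is a knave" - this is FALSE (a lie) because Eve is a knight.
- Eve (knight) says "At least one of us is a knight" - this is TRUE because Henry and Eve are knights.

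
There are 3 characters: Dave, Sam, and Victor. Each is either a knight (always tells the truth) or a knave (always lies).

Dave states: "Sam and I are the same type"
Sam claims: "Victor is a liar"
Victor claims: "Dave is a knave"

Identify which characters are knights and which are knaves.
Dave is a knight.
Sam is a knight.
Victor is a knave.

Verification:
- Dave (knight) says "Sam and I are the same type" - this is TRUE because Dave is a knight and Sam is a knight.
- Sam (knight) says "Victor is a liar" - this is TRUE because Victor is a knave.
- Victor (knave) says "Dave is a knave" - this is FALSE (a lie) because Dave is a knight.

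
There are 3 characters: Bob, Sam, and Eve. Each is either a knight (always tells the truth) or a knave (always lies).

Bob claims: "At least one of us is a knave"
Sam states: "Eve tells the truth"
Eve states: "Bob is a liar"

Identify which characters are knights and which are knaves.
Bob is a knight.
Sam is a knave.
Eve is a knave.

Verification:
- Bob (knight) says "At least one of us is a knave" - this is TRUE because Sam and Eve are knaves.
- Sam (knave) says "Eve tells the truth" - this is FALSE (a lie) because Eve is a knave.
- Eve (knave) says "Bob is a liar" - this is FALSE (a lie) because Bob is a knight.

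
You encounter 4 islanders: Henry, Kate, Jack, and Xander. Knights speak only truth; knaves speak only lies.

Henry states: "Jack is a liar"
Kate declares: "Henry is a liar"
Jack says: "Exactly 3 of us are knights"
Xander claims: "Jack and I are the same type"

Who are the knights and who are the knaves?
Henry is a knave.
Kate is a knight.
Jack is a knight.
Xander is a knight.

Verification:
- Henry (knave) says "Jack is a liar" - this is FALSE (a lie) because Jack is a knight.
- Kate (knight) says "Henry is a liar" - this is TRUE because Henry is a knave.
- Jack (knight) says "Exactly 3 of us are knights" - this is TRUE because there are 3 knights.
- Xander (knight) says "Jack and I are the same type" - this is TRUE because Xander is a knight and Jack is a knight.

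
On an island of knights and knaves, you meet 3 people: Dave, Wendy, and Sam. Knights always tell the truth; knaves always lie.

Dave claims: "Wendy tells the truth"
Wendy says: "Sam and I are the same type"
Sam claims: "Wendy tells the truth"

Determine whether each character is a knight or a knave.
Dave is a knight.
Wendy is a knight.
Sam is a knight.

Verification:
- Dave (knight) says "Wendy tells the truth" - this is TRUE because Wendy is a knight.
- Wendy (knight) says "Sam and I are the same type" - this is TRUE because Wendy is a knight and Sam is a knight.
- Sam (knight) says "Wendy tells the truth" - this is TRUE because Wendy is a knight.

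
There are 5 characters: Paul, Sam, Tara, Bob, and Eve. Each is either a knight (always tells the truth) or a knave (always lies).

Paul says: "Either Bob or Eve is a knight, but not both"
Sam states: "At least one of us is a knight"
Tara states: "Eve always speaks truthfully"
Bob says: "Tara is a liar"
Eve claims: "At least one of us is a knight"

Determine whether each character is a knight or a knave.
Paul is a knight.
Sam is a knight.
Tara is a knight.
Bob is a knave.
Eve is a knight.

Verification:
- Paul (knight) says "Either Bob or Eve is a knight, but not both" - this is TRUE because Bob is a knave and Eve is a knight.
- Sam (knight) says "At least one of us is a knight" - this is TRUE because Paul, Sam, Tara, and Eve are knights.
- Tara (knight) says "Eve always speaks truthfully" - this is TRUE because Eve is a knight.
- Bob (knave) says "Tara is a liar" - this is FALSE (a lie) because Tara is a knight.
- Eve (knight) says "At least one of us is a knight" - this is TRUE because Paul, Sam, Tara, and Eve are knights.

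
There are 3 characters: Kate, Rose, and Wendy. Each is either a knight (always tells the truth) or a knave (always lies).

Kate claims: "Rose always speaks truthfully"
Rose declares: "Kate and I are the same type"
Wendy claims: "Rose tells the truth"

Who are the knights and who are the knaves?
Kate is a knight.
Rose is a knight.
Wendy is a knight.

Verification:
- Kate (knight) says "Rose always speaks truthfully" - this is TRUE because Rose is a knight.
- Rose (knight) says "Kate and I are the same type" - this is TRUE because Rose is a knight and Kate is a knight.
- Wendy (knight) says "Rose tells the truth" - this is TRUE because Rose is a knight.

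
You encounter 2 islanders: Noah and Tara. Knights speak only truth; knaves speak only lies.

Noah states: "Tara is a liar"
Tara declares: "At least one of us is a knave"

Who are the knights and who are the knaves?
Noah is a knave.
Tara is a knight.

Verification:
- Noah (knave) says "Tara is a liar" - this is FALSE (a lie) because Tara is a knight.
- Tara (knight) says "At least one of us is a knave" - this is TRUE because Noah is a knave.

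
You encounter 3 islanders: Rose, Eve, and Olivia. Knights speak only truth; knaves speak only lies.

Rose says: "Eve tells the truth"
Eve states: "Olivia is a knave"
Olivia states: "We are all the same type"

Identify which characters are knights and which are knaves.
Rose is a knight.
Eve is a knight.
Olivia is a knave.

Verification:
- Rose (knight) says "Eve tells the truth" - this is TRUE because Eve is a knight.
- Eve (knight) says "Olivia is a knave" - this is TRUE because Olivia is a knave.
- Olivia (knave) says "We are all the same type" - this is FALSE (a lie) because Rose and Eve are knights and Olivia is a knave.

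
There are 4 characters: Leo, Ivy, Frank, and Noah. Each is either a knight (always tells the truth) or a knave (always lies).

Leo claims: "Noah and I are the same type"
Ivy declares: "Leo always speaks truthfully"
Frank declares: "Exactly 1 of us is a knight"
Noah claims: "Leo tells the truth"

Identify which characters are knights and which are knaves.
Leo is a knight.
Ivy is a knight.
Frank is a knave.
Noah is a knight.

Verification:
- Leo (knight) says "Noah and I are the same type" - this is TRUE because Leo is a knight and Noah is a knight.
- Ivy (knight) says "Leo always speaks truthfully" - this is TRUE because Leo is a knight.
- Frank (knave) says "Exactly 1 of us is a knight" - this is FALSE (a lie) because there are 3 knights.
- Noah (knight) says "Leo tells the truth" - this is TRUE because Leo is a knight.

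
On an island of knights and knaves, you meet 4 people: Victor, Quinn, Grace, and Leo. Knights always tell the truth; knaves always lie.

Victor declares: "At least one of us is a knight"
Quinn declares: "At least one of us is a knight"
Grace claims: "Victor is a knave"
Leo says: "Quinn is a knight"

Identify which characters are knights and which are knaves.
Victor is a knight.
Quinn is a knight.
Grace is a knave.
Leo is a knight.

Verification:
- Victor (knight) says "At least one of us is a knight" - this is TRUE because Victor, Quinn, and Leo are knights.
- Quinn (knight) says "At least one of us is a knight" - this is TRUE because Victor, Quinn, and Leo are knights.
- Grace (knave) says "Victor is a knave" - this is FALSE (a lie) because Victor is a knight.
- Leo (knight) says "Quinn is a knight" - this is TRUE because Quinn is a knight.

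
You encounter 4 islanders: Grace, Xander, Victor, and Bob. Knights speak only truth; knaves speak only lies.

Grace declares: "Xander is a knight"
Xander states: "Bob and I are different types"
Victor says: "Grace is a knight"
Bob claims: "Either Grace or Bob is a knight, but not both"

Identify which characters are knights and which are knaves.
Grace is a knave.
Xander is a knave.
Victor is a knave.
Bob is a knave.

Verification:
- Grace (knave) says "Xander is a knight" - this is FALSE (a lie) because Xander is a knave.
- Xander (knave) says "Bob and I are different types" - this is FALSE (a lie) because Xander is a knave and Bob is a knave.
- Victor (knave) says "Grace is a knight" - this is FALSE (a lie) because Grace is a knave.
- Bob (knave) says "Either Grace or Bob is a knight, but not both" - this is FALSE (a lie) because Grace is a knave and Bob is a knave.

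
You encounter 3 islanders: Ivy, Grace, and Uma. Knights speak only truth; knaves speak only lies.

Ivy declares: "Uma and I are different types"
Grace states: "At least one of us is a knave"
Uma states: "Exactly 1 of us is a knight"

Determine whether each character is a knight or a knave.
Ivy is a knight.
Grace is a knight.
Uma is a knave.

Verification:
- Ivy (knight) says "Uma and I are different types" - this is TRUE because Ivy is a knight and Uma is a knave.
- Grace (knight) says "At least one of us is a knave" - this is TRUE because Uma is a knave.
- Uma (knave) says "Exactly 1 of us is a knight" - this is FALSE (a lie) because there are 2 knights.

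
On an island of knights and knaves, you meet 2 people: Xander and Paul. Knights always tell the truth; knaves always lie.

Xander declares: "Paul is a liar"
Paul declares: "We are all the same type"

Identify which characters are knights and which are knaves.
Xander is a knight.
Paul is a knave.

Verification:
- Xander (knight) says "Paul is a liar" - this is TRUE because Paul is a knave.
- Paul (knave) says "We are all the same type" - this is FALSE (a lie) because Xander is a knight and Paul is a knave.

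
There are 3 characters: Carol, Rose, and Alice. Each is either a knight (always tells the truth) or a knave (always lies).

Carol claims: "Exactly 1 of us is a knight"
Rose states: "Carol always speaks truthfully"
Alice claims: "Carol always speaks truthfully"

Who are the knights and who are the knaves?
Carol is a knave.
Rose is a knave.
Alice is a knave.

Verification:
- Carol (knave) says "Exactly 1 of us is a knight" - this is FALSE (a lie) because there are 0 knights.
- Rose (knave) says "Carol always speaks truthfully" - this is FALSE (a lie) because Carol is a knave.
- Alice (knave) says "Carol always speaks truthfully" - this is FALSE (a lie) because Carol is a knave.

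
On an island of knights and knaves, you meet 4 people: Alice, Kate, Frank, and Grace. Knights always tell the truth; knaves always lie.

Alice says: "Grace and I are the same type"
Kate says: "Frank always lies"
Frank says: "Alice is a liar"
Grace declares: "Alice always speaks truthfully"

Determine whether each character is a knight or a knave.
Alice is a knight.
Kate is a knight.
Frank is a knave.
Grace is a knight.

Verification:
- Alice (knight) says "Grace and I are the same type" - this is TRUE because Alice is a knight and Grace is a knight.
- Kate (knight) says "Frank always lies" - this is TRUE because Frank is a knave.
- Frank (knave) says "Alice is a liar" - this is FALSE (a lie) because Alice is a knight.
- Grace (knight) says "Alice always speaks truthfully" - this is TRUE because Alice is a knight.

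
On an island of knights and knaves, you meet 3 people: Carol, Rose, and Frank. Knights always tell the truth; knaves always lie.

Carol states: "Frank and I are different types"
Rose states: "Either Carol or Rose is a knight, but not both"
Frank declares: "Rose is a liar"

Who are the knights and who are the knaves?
Carol is a knave.
Rose is a knight.
Frank is a knave.

Verification:
- Carol (knave) says "Frank and I are different types" - this is FALSE (a lie) because Carol is a knave and Frank is a knave.
- Rose (knight) says "Either Carol or Rose is a knight, but not both" - this is TRUE because Carol is a knave and Rose is a knight.
- Frank (knave) says "Rose is a liar" - this is FALSE (a lie) because Rose is a knight.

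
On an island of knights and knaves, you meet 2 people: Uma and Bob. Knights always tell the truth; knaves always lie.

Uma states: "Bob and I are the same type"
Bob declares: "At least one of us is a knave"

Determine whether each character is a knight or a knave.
Uma is a knave.
Bob is a knight.

Verification:
- Uma (knave) says "Bob and I are the same type" - this is FALSE (a lie) because Uma is a knave and Bob is a knight.
- Bob (knight) says "At least one of us is a knave" - this is TRUE because Uma is a knave.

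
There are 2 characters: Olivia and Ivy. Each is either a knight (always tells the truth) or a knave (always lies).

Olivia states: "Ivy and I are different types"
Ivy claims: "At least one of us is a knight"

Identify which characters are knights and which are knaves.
Olivia is a knave.
Ivy is a knave.

Verification:
- Olivia (knave) says "Ivy and I are different types" - this is FALSE (a lie) because Olivia is a knave and Ivy is a knave.
- Ivy (knave) says "At least one of us is a knight" - this is FALSE (a lie) because no one is a knight.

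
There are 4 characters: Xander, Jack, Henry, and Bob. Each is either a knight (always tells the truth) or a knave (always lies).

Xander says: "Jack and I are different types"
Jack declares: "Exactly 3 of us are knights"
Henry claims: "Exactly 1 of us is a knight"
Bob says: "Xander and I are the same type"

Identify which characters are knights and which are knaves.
Xander is a knight.
Jack is a knave.
Henry is a knave.
Bob is a knight.

Verification:
- Xander (knight) says "Jack and I are different types" - this is TRUE because Xander is a knight and Jack is a knave.
- Jack (knave) says "Exactly 3 of us are knights" - this is FALSE (a lie) because there are 2 knights.
- Henry (knave) says "Exactly 1 of us is a knight" - this is FALSE (a lie) because there are 2 knights.
- Bob (knight) says "Xander and I are the same type" - this is TRUE because Bob is a knight and Xander is a knight.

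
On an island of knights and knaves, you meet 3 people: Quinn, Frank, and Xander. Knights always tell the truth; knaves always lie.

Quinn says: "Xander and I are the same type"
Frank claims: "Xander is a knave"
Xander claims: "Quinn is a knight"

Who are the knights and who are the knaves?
Quinn is a knight.
Frank is a knave.
Xander is a knight.

Verification:
- Quinn (knight) says "Xander and I are the same type" - this is TRUE because Quinn is a knight and Xander is a knight.
- Frank (knave) says "Xander is a knave" - this is FALSE (a lie) because Xander is a knight.
- Xander (knight) says "Quinn is a knight" - this is TRUE because Quinn is a knight.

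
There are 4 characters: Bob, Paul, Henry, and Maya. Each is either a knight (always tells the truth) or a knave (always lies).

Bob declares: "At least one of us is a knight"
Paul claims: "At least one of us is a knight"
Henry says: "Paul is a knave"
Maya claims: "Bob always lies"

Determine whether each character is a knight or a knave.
Bob is a knight.
Paul is a knight.
Henry is a knave.
Maya is a knave.

Verification:
- Bob (knight) says "At least one of us is a knight" - this is TRUE because Bob and Paul are knights.
- Paul (knight) says "At least one of us is a knight" - this is TRUE because Bob and Paul are knights.
- Henry (knave) says "Paul is a knave" - this is FALSE (a lie) because Paul is a knight.
- Maya (knave) says "Bob always lies" - this is FALSE (a lie) because Bob is a knight.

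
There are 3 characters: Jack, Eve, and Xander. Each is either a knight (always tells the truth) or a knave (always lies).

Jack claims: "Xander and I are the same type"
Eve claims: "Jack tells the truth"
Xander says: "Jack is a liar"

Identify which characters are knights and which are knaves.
Jack is a knave.
Eve is a knave.
Xander is a knight.

Verification:
- Jack (knave) says "Xander and I are the same type" - this is FALSE (a lie) because Jack is a knave and Xander is a knight.
- Eve (knave) says "Jack tells the truth" - this is FALSE (a lie) because Jack is a knave.
- Xander (knight) says "Jack is a liar" - this is TRUE because Jack is a knave.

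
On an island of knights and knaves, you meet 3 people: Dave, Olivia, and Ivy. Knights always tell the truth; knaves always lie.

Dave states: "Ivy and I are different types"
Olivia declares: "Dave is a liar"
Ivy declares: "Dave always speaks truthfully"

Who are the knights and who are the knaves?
Dave is a knave.
Olivia is a knight.
Ivy is a knave.

Verification:
- Dave (knave) says "Ivy and I are different types" - this is FALSE (a lie) because Dave is a knave and Ivy is a knave.
- Olivia (knight) says "Dave is a liar" - this is TRUE because Dave is a knave.
- Ivy (knave) says "Dave always speaks truthfully" - this is FALSE (a lie) because Dave is a knave.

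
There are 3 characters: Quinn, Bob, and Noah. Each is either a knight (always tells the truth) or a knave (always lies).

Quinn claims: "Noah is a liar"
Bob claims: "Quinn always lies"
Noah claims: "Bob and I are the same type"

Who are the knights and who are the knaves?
Quinn is a knave.
Bob is a knight.
Noah is a knight.

Verification:
- Quinn (knave) says "Noah is a liar" - this is FALSE (a lie) because Noah is a knight.
- Bob (knight) says "Quinn always lies" - this is TRUE because Quinn is a knave.
- Noah (knight) says "Bob and I are the same type" - this is TRUE because Noah is a knight and Bob is a knight.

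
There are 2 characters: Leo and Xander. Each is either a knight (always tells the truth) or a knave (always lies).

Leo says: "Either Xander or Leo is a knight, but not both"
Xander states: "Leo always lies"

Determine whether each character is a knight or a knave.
Leo is a knight.
Xander is a knave.

Verification:
- Leo (knight) says "Either Xander or Leo is a knight, but not both" - this is TRUE because Xander is a knave and Leo is a knight.
- Xander (knave) says "Leo always lies" - this is FALSE (a lie) because Leo is a knight.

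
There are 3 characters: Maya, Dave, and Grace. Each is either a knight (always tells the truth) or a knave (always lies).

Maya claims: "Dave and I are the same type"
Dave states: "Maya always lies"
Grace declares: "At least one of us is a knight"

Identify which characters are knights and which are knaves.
Maya is a knave.
Dave is a knight.
Grace is a knight.

Verification:
- Maya (knave) says "Dave and I are the same type" - this is FALSE (a lie) because Maya is a knave and Dave is a knight.
- Dave (knight) says "Maya always lies" - this is TRUE because Maya is a knave.
- Grace (knight) says "At least one of us is a knight" - this is TRUE because Dave and Grace are knights.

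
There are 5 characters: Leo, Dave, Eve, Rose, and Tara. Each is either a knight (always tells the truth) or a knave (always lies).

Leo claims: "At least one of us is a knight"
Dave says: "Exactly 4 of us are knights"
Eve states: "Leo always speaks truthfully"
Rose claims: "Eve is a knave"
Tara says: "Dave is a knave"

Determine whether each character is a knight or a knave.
Leo is a knight.
Dave is a knave.
Eve is a knight.
Rose is a knave.
Tara is a knight.

Verification:
- Leo (knight) says "At least one of us is a knight" - this is TRUE because Leo, Eve, and Tara are knights.
- Dave (knave) says "Exactly 4 of us are knights" - this is FALSE (a lie) because there are 3 knights.
- Eve (knight) says "Leo always speaks truthfully" - this is TRUE because Leo is a knight.
- Rose (knave) says "Eve is a knave" - this is FALSE (a lie) because Eve is a knight.
- Tara (knight) says "Dave is a knave" - this is TRUE because Dave is a knave.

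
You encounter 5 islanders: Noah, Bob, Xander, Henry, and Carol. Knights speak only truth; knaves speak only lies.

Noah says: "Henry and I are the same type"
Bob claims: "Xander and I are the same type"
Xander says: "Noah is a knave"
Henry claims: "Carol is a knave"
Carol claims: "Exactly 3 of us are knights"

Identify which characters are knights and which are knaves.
Noah is a knave.
Bob is a knave.
Xander is a knight.
Henry is a knight.
Carol is a knave.

Verification:
- Noah (knave) says "Henry and I are the same type" - this is FALSE (a lie) because Noah is a knave and Henry is a knight.
- Bob (knave) says "Xander and I are the same type" - this is FALSE (a lie) because Bob is a knave and Xander is a knight.
- Xander (knight) says "Noah is a knave" - this is TRUE because Noah is a knave.
- Henry (knight) says "Carol is a knave" - this is TRUE because Carol is a knave.
- Carol (knave) says "Exactly 3 of us are knights" - this is FALSE (a lie) because there are 2 knights.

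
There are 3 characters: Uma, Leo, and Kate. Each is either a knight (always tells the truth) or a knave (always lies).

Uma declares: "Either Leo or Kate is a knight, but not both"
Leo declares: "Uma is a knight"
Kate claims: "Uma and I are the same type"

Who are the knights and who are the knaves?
Uma is a knight.
Leo is a knight.
Kate is a knave.

Verification:
- Uma (knight) says "Either Leo or Kate is a knight, but not both" - this is TRUE because Leo is a knight and Kate is a knave.
- Leo (knight) says "Uma is a knight" - this is TRUE because Uma is a knight.
- Kate (knave) says "Uma and I are the same type" - this is FALSE (a lie) because Kate is a knave and Uma is a knight.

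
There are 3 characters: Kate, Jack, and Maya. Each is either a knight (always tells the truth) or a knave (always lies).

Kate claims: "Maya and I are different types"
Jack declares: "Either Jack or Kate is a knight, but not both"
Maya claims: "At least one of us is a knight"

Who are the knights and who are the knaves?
Kate is a knave.
Jack is a knave.
Maya is a knave.

Verification:
- Kate (knave) says "Maya and I are different types" - this is FALSE (a lie) because Kate is a knave and Maya is a knave.
- Jack (knave) says "Either Jack or Kate is a knight, but not both" - this is FALSE (a lie) because Jack is a knave and Kate is a knave.
- Maya (knave) says "At least one of us is a knight" - this is FALSE (a lie) because no one is a knight.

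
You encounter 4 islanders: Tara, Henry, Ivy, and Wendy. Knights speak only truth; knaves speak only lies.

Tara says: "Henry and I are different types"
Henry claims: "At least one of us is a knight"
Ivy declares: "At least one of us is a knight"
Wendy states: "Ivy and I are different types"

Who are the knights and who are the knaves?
Tara is a knave.
Henry is a knave.
Ivy is a knave.
Wendy is a knave.

Verification:
- Tara (knave) says "Henry and I are different types" - this is FALSE (a lie) because Tara is a knave and Henry is a knave.
- Henry (knave) says "At least one of us is a knight" - this is FALSE (a lie) because no one is a knight.
- Ivy (knave) says "At least one of us is a knight" - this is FALSE (a lie) because no one is a knight.
- Wendy (knave) says "Ivy and I are different types" - this is FALSE (a lie) because Wendy is a knave and Ivy is a knave.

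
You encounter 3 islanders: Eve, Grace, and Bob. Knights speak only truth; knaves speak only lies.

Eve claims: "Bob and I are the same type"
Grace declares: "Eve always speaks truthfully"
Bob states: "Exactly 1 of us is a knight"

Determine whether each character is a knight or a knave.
Eve is a knave.
Grace is a knave.
Bob is a knight.

Verification:
- Eve (knave) says "Bob and I are the same type" - this is FALSE (a lie) because Eve is a knave and Bob is a knight.
- Grace (knave) says "Eve always speaks truthfully" - this is FALSE (a lie) because Eve is a knave.
- Bob (knight) says "Exactly 1 of us is a knight" - this is TRUE because there are 1 knights.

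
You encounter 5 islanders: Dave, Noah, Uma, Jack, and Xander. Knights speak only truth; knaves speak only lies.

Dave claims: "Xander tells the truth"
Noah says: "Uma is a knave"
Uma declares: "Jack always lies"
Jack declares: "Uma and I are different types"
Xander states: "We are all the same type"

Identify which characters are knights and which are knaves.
Dave is a knave.
Noah is a knight.
Uma is a knave.
Jack is a knight.
Xander is a knave.

Verification:
- Dave (knave) says "Xander tells the truth" - this is FALSE (a lie) because Xander is a knave.
- Noah (knight) says "Uma is a knave" - this is TRUE because Uma is a knave.
- Uma (knave) says "Jack always lies" - this is FALSE (a lie) because Jack is a knight.
- Jack (knight) says "Uma and I are different types" - this is TRUE because Jack is a knight and Uma is a knave.
- Xander (knave) says "We are all the same type" - this is FALSE (a lie) because Noah and Jack are knights and Dave, Uma, and Xander are knaves.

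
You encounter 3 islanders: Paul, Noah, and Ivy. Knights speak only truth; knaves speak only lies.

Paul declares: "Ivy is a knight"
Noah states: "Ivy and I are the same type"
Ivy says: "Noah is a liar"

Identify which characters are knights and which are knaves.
Paul is a knight.
Noah is a knave.
Ivy is a knight.

Verification:
- Paul (knight) says "Ivy is a knight" - this is TRUE because Ivy is a knight.
- Noah (knave) says "Ivy and I are the same type" - this is FALSE (a lie) because Noah is a knave and Ivy is a knight.
- Ivy (knight) says "Noah is a liar" - this is TRUE because Noah is a knave.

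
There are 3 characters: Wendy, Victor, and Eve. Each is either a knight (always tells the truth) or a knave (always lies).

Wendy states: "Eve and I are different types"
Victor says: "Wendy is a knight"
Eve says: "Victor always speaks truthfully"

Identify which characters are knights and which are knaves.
Wendy is a knave.
Victor is a knave.
Eve is a knave.

Verification:
- Wendy (knave) says "Eve and I are different types" - this is FALSE (a lie) because Wendy is a knave and Eve is a knave.
- Victor (knave) says "Wendy is a knight" - this is FALSE (a lie) because Wendy is a knave.
- Eve (knave) says "Victor always speaks truthfully" - this is FALSE (a lie) because Victor is a knave.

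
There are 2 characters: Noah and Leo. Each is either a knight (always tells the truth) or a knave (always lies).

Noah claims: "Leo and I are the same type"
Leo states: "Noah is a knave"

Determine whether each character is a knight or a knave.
Noah is a knave.
Leo is a knight.

Verification:
- Noah (knave) says "Leo and I are the same type" - this is FALSE (a lie) because Noah is a knave and Leo is a knight.
- Leo (knight) says "Noah is a knave" - this is TRUE because Noah is a knave.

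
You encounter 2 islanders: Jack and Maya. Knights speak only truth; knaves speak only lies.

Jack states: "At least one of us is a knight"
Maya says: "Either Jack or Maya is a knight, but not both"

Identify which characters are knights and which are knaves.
Jack is a knave.
Maya is a knave.

Verification:
- Jack (knave) says "At least one of us is a knight" - this is FALSE (a lie) because no one is a knight.
- Maya (knave) says "Either Jack or Maya is a knight, but not both" - this is FALSE (a lie) because Jack is a knave and Maya is a knave.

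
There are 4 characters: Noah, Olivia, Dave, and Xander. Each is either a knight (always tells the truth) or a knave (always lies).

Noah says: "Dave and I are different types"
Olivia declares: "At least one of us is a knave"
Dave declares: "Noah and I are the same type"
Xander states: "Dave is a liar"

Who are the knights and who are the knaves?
Noah is a knight.
Olivia is a knight.
Dave is a knave.
Xander is a knight.

Verification:
- Noah (knight) says "Dave and I are different types" - this is TRUE because Noah is a knight and Dave is a knave.
- Olivia (knight) says "At least one of us is a knave" - this is TRUE because Dave is a knave.
- Dave (knave) says "Noah and I are the same type" - this is FALSE (a lie) because Dave is a knave and Noah is a knight.
- Xander (knight) says "Dave is a liar" - this is TRUE because Dave is a knave.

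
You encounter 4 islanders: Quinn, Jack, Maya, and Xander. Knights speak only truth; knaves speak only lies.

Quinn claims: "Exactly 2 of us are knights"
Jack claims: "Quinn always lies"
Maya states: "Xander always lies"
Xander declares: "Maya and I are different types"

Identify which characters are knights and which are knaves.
Quinn is a knight.
Jack is a knave.
Maya is a knave.
Xander is a knight.

Verification:
- Quinn (knight) says "Exactly 2 of us are knights" - this is TRUE because there are 2 knights.
- Jack (knave) says "Quinn always lies" - this is FALSE (a lie) because Quinn is a knight.
- Maya (knave) says "Xander always lies" - this is FALSE (a lie) because Xander is a knight.
- Xander (knight) says "Maya and I are different types" - this is TRUE because Xander is a knight and Maya is a knave.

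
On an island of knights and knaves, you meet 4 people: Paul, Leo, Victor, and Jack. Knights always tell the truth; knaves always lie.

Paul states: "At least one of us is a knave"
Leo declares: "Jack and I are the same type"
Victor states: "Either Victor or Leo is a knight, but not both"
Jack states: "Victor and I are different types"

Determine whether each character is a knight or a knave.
Paul is a knight.
Leo is a knave.
Victor is a knave.
Jack is a knight.

Verification:
- Paul (knight) says "At least one of us is a knave" - this is TRUE because Leo and Victor are knaves.
- Leo (knave) says "Jack and I are the same type" - this is FALSE (a lie) because Leo is a knave and Jack is a knight.
- Victor (knave) says "Either Victor or Leo is a knight, but not both" - this is FALSE (a lie) because Victor is a knave and Leo is a knave.
- Jack (knight) says "Victor and I are different types" - this is TRUE because Jack is a knight and Victor is a knave.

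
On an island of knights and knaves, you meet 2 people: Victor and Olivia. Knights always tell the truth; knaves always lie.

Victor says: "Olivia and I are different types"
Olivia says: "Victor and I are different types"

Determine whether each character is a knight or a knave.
Victor is a knave.
Olivia is a knave.

Verification:
- Victor (knave) says "Olivia and I are different types" - this is FALSE (a lie) because Victor is a knave and Olivia is a knave.
- Olivia (knave) says "Victor and I are different types" - this is FALSE (a lie) because Olivia is a knave and Victor is a knave.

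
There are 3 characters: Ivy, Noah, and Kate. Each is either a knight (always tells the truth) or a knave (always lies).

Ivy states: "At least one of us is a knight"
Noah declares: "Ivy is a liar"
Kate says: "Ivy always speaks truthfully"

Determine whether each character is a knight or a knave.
Ivy is a knight.
Noah is a knave.
Kate is a knight.

Verification:
- Ivy (knight) says "At least one of us is a knight" - this is TRUE because Ivy and Kate are knights.
- Noah (knave) says "Ivy is a liar" - this is FALSE (a lie) because Ivy is a knight.
- Kate (knight) says "Ivy always speaks truthfully" - this is TRUE because Ivy is a knight.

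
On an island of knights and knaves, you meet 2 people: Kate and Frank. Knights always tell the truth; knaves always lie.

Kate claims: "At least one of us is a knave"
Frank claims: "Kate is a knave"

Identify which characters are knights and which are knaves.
Kate is a knight.
Frank is a knave.

Verification:
- Kate (knight) says "At least one of us is a knave" - this is TRUE because Frank is a knave.
- Frank (knave) says "Kate is a knave" - this is FALSE (a lie) because Kate is a knight.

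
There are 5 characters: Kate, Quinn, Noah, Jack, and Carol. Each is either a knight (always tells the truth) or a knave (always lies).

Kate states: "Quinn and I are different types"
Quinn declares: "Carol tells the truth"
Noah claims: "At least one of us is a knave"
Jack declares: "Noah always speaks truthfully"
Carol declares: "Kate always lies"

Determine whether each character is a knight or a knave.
Kate is a knight.
Quinn is a knave.
Noah is a knight.
Jack is a knight.
Carol is a knave.

Verification:
- Kate (knight) says "Quinn and I are different types" - this is TRUE because Kate is a knight and Quinn is a knave.
- Quinn (knave) says "Carol tells the truth" - this is FALSE (a lie) because Carol is a knave.
- Noah (knight) says "At least one of us is a knave" - this is TRUE because Quinn and Carol are knaves.
- Jack (knight) says "Noah always speaks truthfully" - this is TRUE because Noah is a knight.
- Carol (knave) says "Kate always lies" - this is FALSE (a lie) because Kate is a knight.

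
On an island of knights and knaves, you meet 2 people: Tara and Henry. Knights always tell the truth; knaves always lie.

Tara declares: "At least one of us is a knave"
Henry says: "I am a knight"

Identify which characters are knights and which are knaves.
Tara is a knight.
Henry is a knave.

Verification:
- Tara (knight) says "At least one of us is a knave" - this is TRUE because Henry is a knave.
- Henry (knave) says "I am a knight" - this is FALSE (a lie) because Henry is a knave.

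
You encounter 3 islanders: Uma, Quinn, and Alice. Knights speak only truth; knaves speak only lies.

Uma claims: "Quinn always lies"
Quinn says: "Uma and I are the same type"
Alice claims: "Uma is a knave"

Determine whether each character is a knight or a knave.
Uma is a knight.
Quinn is a knave.
Alice is a knave.

Verification:
- Uma (knight) says "Quinn always lies" - this is TRUE because Quinn is a knave.
- Quinn (knave) says "Uma and I are the same type" - this is FALSE (a lie) because Quinn is a knave and Uma is a knight.
- Alice (knave) says "Uma is a knave" - this is FALSE (a lie) because Uma is a knight.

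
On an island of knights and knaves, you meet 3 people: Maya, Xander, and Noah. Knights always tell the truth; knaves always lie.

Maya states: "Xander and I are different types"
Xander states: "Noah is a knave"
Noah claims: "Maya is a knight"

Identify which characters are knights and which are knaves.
Maya is a knight.
Xander is a knave.
Noah is a knight.

Verification:
- Maya (knight) says "Xander and I are different types" - this is TRUE because Maya is a knight and Xander is a knave.
- Xander (knave) says "Noah is a knave" - this is FALSE (a lie) because Noah is a knight.
- Noah (knight) says "Maya is a knight" - this is TRUE because Maya is a knight.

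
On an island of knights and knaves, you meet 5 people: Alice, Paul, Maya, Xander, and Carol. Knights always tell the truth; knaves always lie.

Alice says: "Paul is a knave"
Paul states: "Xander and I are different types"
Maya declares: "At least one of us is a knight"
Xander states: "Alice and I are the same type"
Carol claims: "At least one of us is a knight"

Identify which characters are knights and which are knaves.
Alice is a knight.
Paul is a knave.
Maya is a knight.
Xander is a knave.
Carol is a knight.

Verification:
- Alice (knight) says "Paul is a knave" - this is TRUE because Paul is a knave.
- Paul (knave) says "Xander and I are different types" - this is FALSE (a lie) because Paul is a knave and Xander is a knave.
- Maya (knight) says "At least one of us is a knight" - this is TRUE because Alice, Maya, and Carol are knights.
- Xander (knave) says "Alice and I are the same type" - this is FALSE (a lie) because Xander is a knave and Alice is a knight.
- Carol (knight) says "At least one of us is a knight" - this is TRUE because Alice, Maya, and Carol are knights.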